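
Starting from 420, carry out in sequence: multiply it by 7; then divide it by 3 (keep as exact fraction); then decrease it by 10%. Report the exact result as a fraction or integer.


Start with 420.
Step 1: Multiply by 7: 420 * 7 = 2940
Step 2: Divide by 3: 2940 / 3 = 980
Step 3: Decrease by 10%: 980 * 90/100 = 882
Final result = 882

882


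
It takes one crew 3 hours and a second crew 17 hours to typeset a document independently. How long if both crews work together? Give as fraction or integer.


Rate of A = 1/3 job per hour
Rate of B = 1/17 job per hour
Combined rate = 1/3 + 1/17
Find common denominator: (17 + 3)/(3*17) = 20/51
Combined rate = 20/51 job per hour
Time together = 1 / (20/51) = 51/20 hours

51/20


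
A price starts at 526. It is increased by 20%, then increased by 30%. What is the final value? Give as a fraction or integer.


Start: 526
Step 1: increase by 20% => multiply by 120/100
  526 * 120/100 = 3156/5
Step 2: increase by 30% => multiply by 130/100
  3156/5 * 130/100 = 20514/25
Final value = 20514/25

20514/25


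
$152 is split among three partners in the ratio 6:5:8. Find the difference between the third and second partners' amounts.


Total parts = 6 + 5 + 8 = 19
Value per part = 152 / 19 = 8
Shares: 6*8=48, 5*8=40, 8*8=64
Third share = 64, second share = 40
Difference = |64 - 40| = 24

24


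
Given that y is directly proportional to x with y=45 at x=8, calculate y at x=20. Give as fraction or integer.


Direct proportion: y = kx
Find k: k = 45/8 = 45/8
Compute y at x=20: y = 45/8 * 20
y = 225/2

225/2


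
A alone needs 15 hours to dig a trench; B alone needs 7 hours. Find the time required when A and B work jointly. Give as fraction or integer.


Rate of A = 1/15 job per hour
Rate of B = 1/7 job per hour
Combined rate = 1/15 + 1/7
Find common denominator: (7 + 15)/(15*7) = 22/105
Combined rate = 22/105 job per hour
Time together = 1 / (22/105) = 105/22 hours

105/22


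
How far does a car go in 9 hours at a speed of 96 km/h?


Using distance = speed * time
Speed = 96 km/h
Time = 9 hours
Distance = 96 * 9
= 864 km

864


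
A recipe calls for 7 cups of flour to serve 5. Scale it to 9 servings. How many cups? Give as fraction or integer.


Original: 7 cups for 5 servings
Target servings = 9
Scaling factor = 9/5
New amount = 7 * 9/5
= 63/5
= 63/5 cups

63/5


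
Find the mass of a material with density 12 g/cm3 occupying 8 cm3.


Using mass = density * volume
Density = 12 g/cm3
Volume = 8 cm3
Mass = 12 * 8
= 96 g

96


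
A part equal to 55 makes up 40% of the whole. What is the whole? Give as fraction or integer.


Given: 55 is 40% of the whole
Set up: 55 = 40/100 * whole
whole = 55 * 100 / 40
whole = 5500 / 40
whole = 275/2

275/2


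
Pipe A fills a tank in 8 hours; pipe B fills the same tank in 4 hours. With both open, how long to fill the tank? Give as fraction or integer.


Rate of A = 1/8 job per hour
Rate of B = 1/4 job per hour
Combined rate = 1/8 + 1/4
Find common denominator: (4 + 8)/(8*4) = 12/32
Combined rate = 3/8 job per hour
Time together = 1 / (3/8) = 8/3 hours

8/3


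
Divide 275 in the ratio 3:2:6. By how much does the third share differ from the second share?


Total parts = 3 + 2 + 6 = 11
Value per part = 275 / 11 = 25
Shares: 3*25=75, 2*25=50, 6*25=150
Third share = 150, second share = 50
Difference = |150 - 50| = 100

100


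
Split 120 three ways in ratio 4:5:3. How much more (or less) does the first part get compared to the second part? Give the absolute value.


Total parts = 4 + 5 + 3 = 12
Value per part = 120 / 12 = 10
Shares: 4*10=40, 5*10=50, 3*10=30
First share = 40, second share = 50
Difference = |40 - 50| = 10

10


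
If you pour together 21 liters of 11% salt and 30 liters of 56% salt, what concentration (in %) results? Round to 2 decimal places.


Solute in mixture 1 = 11% of 21 L = 21*11/100 = 231/100 L
Solute in mixture 2 = 56% of 30 L = 30*56/100 = 84/5 L
Total solute = 231/100 + 84/5 = 1911/100 L
Total volume = 21 + 30 = 51 L
Final concentration = 1911/100/51 * 100 = 37.47%

37.47


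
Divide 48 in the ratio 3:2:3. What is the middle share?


Ratio = 3:2:3
Total parts = 3 + 2 + 3 = 8
Value per part = 48 / 8 = 6
First share = 3 * 6 = 18
Middle share = 2 * 6 = 12
Third share = 3 * 6 = 18

12


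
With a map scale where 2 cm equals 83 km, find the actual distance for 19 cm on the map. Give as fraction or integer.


Map scale: 2 cm = 83 km
Measured distance on map = 19 cm
Set up proportion: 19 * 83 / 2
= 1577 / 2
= 1577/2 km

1577/2


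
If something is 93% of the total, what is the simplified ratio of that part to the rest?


Part = 93%, Remainder = 7%
Ratio = 93:7
GCD(93, 7) = 1
Simplify: 93:7 = 93:7

93:7


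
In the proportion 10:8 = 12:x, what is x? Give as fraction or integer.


Setting up: 10/8 = 12/x
Cross multiply: 10 * x = 8 * 12
10x = 96
x = 96/10
x = 48/5

48/5


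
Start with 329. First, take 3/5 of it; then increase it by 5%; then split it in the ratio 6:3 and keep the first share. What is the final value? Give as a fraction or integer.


Start with 329.
Step 1: Take 3/5: 329 * 3/5 = 987/5
Step 2: Increase by 5%: 987/5 * 105/100 = 20727/100
Step 3: Split 6:3, first share = 20727/100 * 6/9 = 6909/50
Final result = 6909/50

6909/50


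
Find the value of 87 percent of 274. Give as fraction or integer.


Compute 87% of 274
Convert percentage: 87% = 87/100
Multiply: 274 * 87/100
= 23838/100
= 11919/50

11919/50


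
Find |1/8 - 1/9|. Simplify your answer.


Simplify: 1/8 = 1/8 and 1/9 = 1/9
Find common denominator: LCD = 72
Convert: 9/72 and 8/72
Difference = |9 - 8|/72 = 1/72
Simplified = 1/72

1/72


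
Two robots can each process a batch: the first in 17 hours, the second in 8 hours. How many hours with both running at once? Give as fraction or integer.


Rate of A = 1/17 job per hour
Rate of B = 1/8 job per hour
Combined rate = 1/17 + 1/8
Find common denominator: (8 + 17)/(17*8) = 25/136
Combined rate = 25/136 job per hour
Time together = 1 / (25/136) = 136/25 hours

136/25


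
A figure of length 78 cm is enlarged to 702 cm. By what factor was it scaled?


Original length = 78 cm
Scaled length = 702 cm
Scale factor = 702 / 78
= 9

9


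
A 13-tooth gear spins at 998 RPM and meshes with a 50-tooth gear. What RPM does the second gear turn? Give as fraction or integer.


Gear ratio: teeth_A * RPM_A = teeth_B * RPM_B
13 * 998 = 50 * RPM_B
12974 = 50 * RPM_B
RPM_B = 12974 / 50
RPM_B = 6487/25

6487/25


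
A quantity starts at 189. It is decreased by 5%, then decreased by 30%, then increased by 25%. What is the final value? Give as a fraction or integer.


Start: 189
Step 1: decrease by 5% => multiply by 95/100
  189 * 95/100 = 3591/20
Step 2: decrease by 30% => multiply by 70/100
  3591/20 * 70/100 = 25137/200
Step 3: increase by 25% => multiply by 125/100
  25137/200 * 125/100 = 25137/160
Final value = 25137/160

25137/160


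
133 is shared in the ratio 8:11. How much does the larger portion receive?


Total parts = 8 + 11 = 19
Value per part = 133 / 19 = 7
First share = 8 * 7 = 56
Second share = 11 * 7 = 77
Larger share = 77

77


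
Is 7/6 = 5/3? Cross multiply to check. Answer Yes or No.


Cross multiply to check 7/6 = 5/3
Left cross product: 7 * 3 = 21
Right cross product: 6 * 5 = 30
21 != 30
Not equal, so proportions differ => No

No


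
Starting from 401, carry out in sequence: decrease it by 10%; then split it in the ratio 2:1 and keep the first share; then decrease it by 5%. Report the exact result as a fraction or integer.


Start with 401.
Step 1: Decrease by 10%: 401 * 90/100 = 3609/10
Step 2: Split 2:1, first share = 3609/10 * 2/3 = 1203/5
Step 3: Decrease by 5%: 1203/5 * 95/100 = 22857/100
Final result = 22857/100

22857/100


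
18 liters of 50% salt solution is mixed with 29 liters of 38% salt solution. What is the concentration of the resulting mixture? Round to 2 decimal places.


Solute in mixture 1 = 50% of 18 L = 18*50/100 = 9 L
Solute in mixture 2 = 38% of 29 L = 29*38/100 = 551/50 L
Total solute = 9 + 551/50 = 1001/50 L
Total volume = 18 + 29 = 47 L
Final concentration = 1001/50/47 * 100 = 42.60%

42.60


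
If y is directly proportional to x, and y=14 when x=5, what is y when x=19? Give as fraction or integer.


Direct proportion: y = kx
Find k: k = 14/5 = 14/5
Compute y at x=19: y = 14/5 * 19
y = 266/5

266/5


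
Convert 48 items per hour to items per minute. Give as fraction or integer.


Converting from per hour to per minute
Rate = 48 items per hour
Divide by 60: 48/60
= 4/5 items per minute

4/5


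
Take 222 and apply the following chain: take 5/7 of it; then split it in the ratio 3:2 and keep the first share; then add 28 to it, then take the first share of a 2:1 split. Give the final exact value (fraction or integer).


Start with 222.
Step 1: Take 5/7: 222 * 5/7 = 1110/7
Step 2: Split 3:2, first share = 1110/7 * 3/5 = 666/7
Step 3: Add 28: 666/7+28=862/7; split 2:1 first = 862/7*2/3 = 1724/21
Final result = 1724/21

1724/21


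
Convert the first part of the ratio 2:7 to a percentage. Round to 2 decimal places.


Total parts = 2 + 7 = 9
First part fraction = 2/9
Percentage = (2/9) * 100
= 0.222222 * 100
= 22.22%

22.22


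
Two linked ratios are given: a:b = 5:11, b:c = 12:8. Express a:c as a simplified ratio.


Given a:b = 5:11 and b:c = 12:8
Make b consistent. Multiply first ratio by 12: a:b = 60:132
Multiply second ratio by 11: b:c = 132:88
Now b = 132 in both, so a:b:c = 60:132:88
Therefore a:c = 60:88
Simplify by GCD: a:c = 15:22

15:22


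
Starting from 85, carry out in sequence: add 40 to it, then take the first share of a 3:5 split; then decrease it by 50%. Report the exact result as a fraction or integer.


Start with 85.
Step 1: Add 40: 85+40=125; split 3:5 first = 125*3/8 = 375/8
Step 2: Decrease by 50%: 375/8 * 50/100 = 375/16
Final result = 375/16

375/16


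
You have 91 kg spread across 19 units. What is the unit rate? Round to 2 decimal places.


Total kg = 91
Number of units = 19
Unit rate = 91 / 19
= 4.79 kg per unit

4.79


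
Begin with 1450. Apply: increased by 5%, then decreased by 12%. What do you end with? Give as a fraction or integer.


Start: 1450
Step 1: increase by 5% => multiply by 105/100
  1450 * 105/100 = 3045/2
Step 2: decrease by 12% => multiply by 88/100
  3045/2 * 88/100 = 6699/5
Final value = 6699/5

6699/5


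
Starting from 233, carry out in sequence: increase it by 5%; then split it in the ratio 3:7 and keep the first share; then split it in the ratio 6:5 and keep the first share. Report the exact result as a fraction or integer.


Start with 233.
Step 1: Increase by 5%: 233 * 105/100 = 4893/20
Step 2: Split 3:7, first share = 4893/20 * 3/10 = 14679/200
Step 3: Split 6:5, first share = 14679/200 * 6/11 = 44037/1100
Final result = 44037/1100

44037/1100


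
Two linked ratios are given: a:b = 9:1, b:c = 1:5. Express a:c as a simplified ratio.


Given a:b = 9:1 and b:c = 1:5
Make b consistent. Multiply first ratio by 1: a:b = 9:1
Multiply second ratio by 1: b:c = 1:5
Now b = 1 in both, so a:b:c = 9:1:5
Therefore a:c = 9:5
Simplify by GCD: a:c = 9:5

9:5


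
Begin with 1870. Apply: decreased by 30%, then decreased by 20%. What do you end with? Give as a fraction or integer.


Start: 1870
Step 1: decrease by 30% => multiply by 70/100
  1870 * 70/100 = 1309
Step 2: decrease by 20% => multiply by 80/100
  1309 * 80/100 = 5236/5
Final value = 5236/5

5236/5


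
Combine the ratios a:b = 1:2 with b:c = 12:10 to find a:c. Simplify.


Given a:b = 1:2 and b:c = 12:10
Make b consistent. Multiply first ratio by 12: a:b = 12:24
Multiply second ratio by 2: b:c = 24:20
Now b = 24 in both, so a:b:c = 12:24:20
Therefore a:c = 12:20
Simplify by GCD: a:c = 3:5

3:5


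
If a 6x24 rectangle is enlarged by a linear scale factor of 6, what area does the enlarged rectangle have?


Original dimensions: 6 x 24
Enlargement factor = 6
New width = 6 * 6 = 36
New height = 24 * 6 = 144
New area = 36 * 144 = 5184

5184


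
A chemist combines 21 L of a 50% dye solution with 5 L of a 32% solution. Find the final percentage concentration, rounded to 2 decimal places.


Solute in mixture 1 = 50% of 21 L = 21*50/100 = 21/2 L
Solute in mixture 2 = 32% of 5 L = 5*32/100 = 8/5 L
Total solute = 21/2 + 8/5 = 121/10 L
Total volume = 21 + 5 = 26 L
Final concentration = 121/10/26 * 100 = 46.54%

46.54


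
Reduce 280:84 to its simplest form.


Find GCD(280, 84)
GCD = 28
Divide both by 28: 280/28 = 10, 84/28 = 3
Simplified ratio = 10:3

10:3


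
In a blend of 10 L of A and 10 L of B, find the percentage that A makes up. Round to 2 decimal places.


Volume of A = 10 L
Volume of B = 10 L
Total volume = 10 + 10 = 20 L
Percentage of A = (10/20) * 100
= 50.00%

50.00


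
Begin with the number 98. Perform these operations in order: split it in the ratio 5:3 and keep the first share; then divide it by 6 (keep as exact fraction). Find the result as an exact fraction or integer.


Start with 98.
Step 1: Split 5:3, first share = 98 * 5/8 = 245/4
Step 2: Divide by 6: 245/4 / 6 = 245/24
Final result = 245/24

245/24


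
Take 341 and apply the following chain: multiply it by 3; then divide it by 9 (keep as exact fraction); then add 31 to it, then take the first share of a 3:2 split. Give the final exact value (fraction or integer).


Start with 341.
Step 1: Multiply by 3: 341 * 3 = 1023
Step 2: Divide by 9: 1023 / 9 = 341/3
Step 3: Add 31: 341/3+31=434/3; split 3:2 first = 434/3*3/5 = 434/5
Final result = 434/5

434/5


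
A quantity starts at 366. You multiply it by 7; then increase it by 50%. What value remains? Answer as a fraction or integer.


Start with 366.
Step 1: Multiply by 7: 366 * 7 = 2562
Step 2: Increase by 50%: 2562 * 150/100 = 3843
Final result = 3843

3843


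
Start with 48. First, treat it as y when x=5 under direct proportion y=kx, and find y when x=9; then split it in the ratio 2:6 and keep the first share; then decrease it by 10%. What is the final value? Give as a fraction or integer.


Start with 48.
Step 1: Direct prop: k = (48)/5; new y = k*9 = 48*9/5 = 432/5
Step 2: Split 2:6, first share = 432/5 * 2/8 = 108/5
Step 3: Decrease by 10%: 108/5 * 90/100 = 486/25
Final result = 486/25

486/25


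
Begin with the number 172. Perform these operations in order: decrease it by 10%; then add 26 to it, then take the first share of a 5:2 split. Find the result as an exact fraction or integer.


Start with 172.
Step 1: Decrease by 10%: 172 * 90/100 = 774/5
Step 2: Add 26: 774/5+26=904/5; split 5:2 first = 904/5*5/7 = 904/7
Final result = 904/7

904/7


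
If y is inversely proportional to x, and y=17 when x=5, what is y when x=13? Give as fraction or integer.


Inverse proportion: y = k/x
Find k: k = 5 * 17 = 85
Compute y at x=13: y = 85/13
y = 85/13

85/13


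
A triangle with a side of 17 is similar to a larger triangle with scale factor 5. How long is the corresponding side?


Similar triangles have proportional sides
Scale factor = 5
Smaller side = 17
Corresponding larger side = 17 * 5
= 85

85


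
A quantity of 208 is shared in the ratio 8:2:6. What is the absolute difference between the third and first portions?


Total parts = 8 + 2 + 6 = 16
Value per part = 208 / 16 = 13
Shares: 8*13=104, 2*13=26, 6*13=78
Third share = 78, first share = 104
Difference = |78 - 104| = 26

26


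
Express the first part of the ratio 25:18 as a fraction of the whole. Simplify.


Total parts = 25 + 18 = 43
First part fraction = 25/43
Simplify: 25/43 = 25/43

25/43


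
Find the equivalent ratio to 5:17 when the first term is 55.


Original ratio: 5:17
First term target: 55
Scale factor = 55 / 5 = 11
Multiply second term: 17 * 11 = 187
Equivalent ratio = 55:187

55:187


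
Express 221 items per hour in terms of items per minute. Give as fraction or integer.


Converting from per hour to per minute
Rate = 221 items per hour
Divide by 60: 221/60
= 221/60 items per minute

221/60


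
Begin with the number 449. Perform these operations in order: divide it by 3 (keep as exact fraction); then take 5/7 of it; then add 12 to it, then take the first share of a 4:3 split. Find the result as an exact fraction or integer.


Start with 449.
Step 1: Divide by 3: 449 / 3 = 449/3
Step 2: Take 5/7: 449/3 * 5/7 = 2245/21
Step 3: Add 12: 2245/21+12=2497/21; split 4:3 first = 2497/21*4/7 = 9988/147
Final result = 9988/147

9988/147


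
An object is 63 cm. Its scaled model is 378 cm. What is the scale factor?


Original length = 63 cm
Scaled length = 378 cm
Scale factor = 378 / 63
= 6

6


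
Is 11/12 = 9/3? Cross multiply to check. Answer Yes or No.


Cross multiply to check 11/12 = 9/3
Left cross product: 11 * 3 = 33
Right cross product: 12 * 9 = 108
33 != 108
Not equal, so proportions differ => No

No


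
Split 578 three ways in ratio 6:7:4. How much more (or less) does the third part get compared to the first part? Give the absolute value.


Total parts = 6 + 7 + 4 = 17
Value per part = 578 / 17 = 34
Shares: 6*34=204, 7*34=238, 4*34=136
Third share = 136, first share = 204
Difference = |136 - 204| = 68

68


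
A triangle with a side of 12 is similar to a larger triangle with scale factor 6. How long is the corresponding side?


Similar triangles have proportional sides
Scale factor = 6
Smaller side = 12
Corresponding larger side = 12 * 6
= 72

72


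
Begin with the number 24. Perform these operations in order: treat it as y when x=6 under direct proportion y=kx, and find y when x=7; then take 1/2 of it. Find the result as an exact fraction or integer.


Start with 24.
Step 1: Direct prop: k = (24)/6; new y = k*7 = 24*7/6 = 28
Step 2: Take 1/2: 28 * 1/2 = 14
Final result = 14

14


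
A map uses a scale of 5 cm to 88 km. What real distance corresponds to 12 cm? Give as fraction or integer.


Map scale: 5 cm = 88 km
Measured distance on map = 12 cm
Set up proportion: 12 * 88 / 5
= 1056 / 5
= 1056/5 km

1056/5


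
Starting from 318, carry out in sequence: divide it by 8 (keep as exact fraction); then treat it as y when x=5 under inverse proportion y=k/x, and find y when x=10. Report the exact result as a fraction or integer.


Start with 318.
Step 1: Divide by 8: 318 / 8 = 159/4
Step 2: Inverse prop: k = (159/4)*5; new y = k/10 = 159/4*5/10 = 159/8
Final result = 159/8

159/8


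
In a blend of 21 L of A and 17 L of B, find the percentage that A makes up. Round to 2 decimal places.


Volume of A = 21 L
Volume of B = 17 L
Total volume = 21 + 17 = 38 L
Percentage of A = (21/38) * 100
= 55.26%

55.26


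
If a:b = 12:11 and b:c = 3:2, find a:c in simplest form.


Given a:b = 12:11 and b:c = 3:2
Make b consistent. Multiply first ratio by 3: a:b = 36:33
Multiply second ratio by 11: b:c = 33:22
Now b = 33 in both, so a:b:c = 36:33:22
Therefore a:c = 36:22
Simplify by GCD: a:c = 18:11

18:11


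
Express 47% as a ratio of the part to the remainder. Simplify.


Part = 47%, Remainder = 53%
Ratio = 47:53
GCD(47, 53) = 1
Simplify: 47:53 = 47:53

47:53


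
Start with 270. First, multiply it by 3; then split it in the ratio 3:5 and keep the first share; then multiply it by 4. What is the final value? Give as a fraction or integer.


Start with 270.
Step 1: Multiply by 3: 270 * 3 = 810
Step 2: Split 3:5, first share = 810 * 3/8 = 1215/4
Step 3: Multiply by 4: 1215/4 * 4 = 1215
Final result = 1215

1215


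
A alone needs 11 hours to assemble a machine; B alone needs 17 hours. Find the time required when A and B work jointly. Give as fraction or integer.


Rate of A = 1/11 job per hour
Rate of B = 1/17 job per hour
Combined rate = 1/11 + 1/17
Find common denominator: (17 + 11)/(11*17) = 28/187
Combined rate = 28/187 job per hour
Time together = 1 / (28/187) = 187/28 hours

187/28


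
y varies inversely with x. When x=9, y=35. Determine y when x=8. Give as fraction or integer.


Inverse proportion: y = k/x
Find k: k = 9 * 35 = 315
Compute y at x=8: y = 315/8
y = 315/8

315/8


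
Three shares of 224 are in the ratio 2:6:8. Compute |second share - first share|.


Total parts = 2 + 6 + 8 = 16
Value per part = 224 / 16 = 14
Shares: 2*14=28, 6*14=84, 8*14=112
Second share = 84, first share = 28
Difference = |84 - 28| = 56

56


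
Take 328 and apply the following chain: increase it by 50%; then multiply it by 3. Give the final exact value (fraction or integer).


Start with 328.
Step 1: Increase by 50%: 328 * 150/100 = 492
Step 2: Multiply by 3: 492 * 3 = 1476
Final result = 1476

1476


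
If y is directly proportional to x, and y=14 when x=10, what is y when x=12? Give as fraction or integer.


Direct proportion: y = kx
Find k: k = 14/10 = 7/5
Compute y at x=12: y = 7/5 * 12
y = 84/5

84/5


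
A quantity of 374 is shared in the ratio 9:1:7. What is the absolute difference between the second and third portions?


Total parts = 9 + 1 + 7 = 17
Value per part = 374 / 17 = 22
Shares: 9*22=198, 1*22=22, 7*22=154
Second share = 22, third share = 154
Difference = |22 - 154| = 132

132


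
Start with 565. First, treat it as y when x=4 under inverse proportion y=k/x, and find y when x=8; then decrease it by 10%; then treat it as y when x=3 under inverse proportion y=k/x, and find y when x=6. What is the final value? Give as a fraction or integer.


Start with 565.
Step 1: Inverse prop: k = (565)*4; new y = k/8 = 565*4/8 = 565/2
Step 2: Decrease by 10%: 565/2 * 90/100 = 1017/4
Step 3: Inverse prop: k = (1017/4)*3; new y = k/6 = 1017/4*3/6 = 1017/8
Final result = 1017/8

1017/8


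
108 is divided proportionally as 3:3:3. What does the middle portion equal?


Ratio = 3:3:3
Total parts = 3 + 3 + 3 = 9
Value per part = 108 / 9 = 12
First share = 3 * 12 = 36
Middle share = 3 * 12 = 36
Third share = 3 * 12 = 36

36


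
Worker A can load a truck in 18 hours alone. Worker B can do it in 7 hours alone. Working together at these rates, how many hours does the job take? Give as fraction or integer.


Rate of A = 1/18 job per hour
Rate of B = 1/7 job per hour
Combined rate = 1/18 + 1/7
Find common denominator: (7 + 18)/(18*7) = 25/126
Combined rate = 25/126 job per hour
Time together = 1 / (25/126) = 126/25 hours

126/25


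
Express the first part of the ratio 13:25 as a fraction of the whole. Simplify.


Total parts = 13 + 25 = 38
First part fraction = 13/38
Simplify: 13/38 = 13/38

13/38


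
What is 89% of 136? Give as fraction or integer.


Compute 89% of 136
Convert percentage: 89% = 89/100
Multiply: 136 * 89/100
= 12104/100
= 3026/25

3026/25


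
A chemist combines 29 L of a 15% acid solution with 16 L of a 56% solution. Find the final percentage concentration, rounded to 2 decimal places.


Solute in mixture 1 = 15% of 29 L = 29*15/100 = 87/20 L
Solute in mixture 2 = 56% of 16 L = 16*56/100 = 224/25 L
Total solute = 87/20 + 224/25 = 1331/100 L
Total volume = 29 + 16 = 45 L
Final concentration = 1331/100/45 * 100 = 29.58%

29.58


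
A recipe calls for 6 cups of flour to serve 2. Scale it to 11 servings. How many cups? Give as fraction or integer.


Original: 6 cups for 2 servings
Target servings = 11
Scaling factor = 11/2
New amount = 6 * 11/2
= 66/2
= 33 cups

33


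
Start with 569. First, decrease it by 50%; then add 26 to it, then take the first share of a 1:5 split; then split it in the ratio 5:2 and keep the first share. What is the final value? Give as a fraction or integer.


Start with 569.
Step 1: Decrease by 50%: 569 * 50/100 = 569/2
Step 2: Add 26: 569/2+26=621/2; split 1:5 first = 621/2*1/6 = 207/4
Step 3: Split 5:2, first share = 207/4 * 5/7 = 1035/28
Final result = 1035/28

1035/28


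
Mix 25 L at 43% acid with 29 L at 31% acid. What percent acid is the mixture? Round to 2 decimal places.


Solute in mixture 1 = 43% of 25 L = 25*43/100 = 43/4 L
Solute in mixture 2 = 31% of 29 L = 29*31/100 = 899/100 L
Total solute = 43/4 + 899/100 = 987/50 L
Total volume = 25 + 29 = 54 L
Final concentration = 987/50/54 * 100 = 36.56%

36.56


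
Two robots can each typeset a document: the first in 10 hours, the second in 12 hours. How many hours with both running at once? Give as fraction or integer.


Rate of A = 1/10 job per hour
Rate of B = 1/12 job per hour
Combined rate = 1/10 + 1/12
Find common denominator: (12 + 10)/(10*12) = 22/120
Combined rate = 11/60 job per hour
Time together = 1 / (11/60) = 60/11 hours

60/11


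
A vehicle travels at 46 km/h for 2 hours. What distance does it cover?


Using distance = speed * time
Speed = 46 km/h
Time = 2 hours
Distance = 46 * 2
= 92 km

92


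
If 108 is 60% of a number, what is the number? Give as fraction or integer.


Given: 108 is 60% of the whole
Set up: 108 = 60/100 * whole
whole = 108 * 100 / 60
whole = 10800 / 60
whole = 180

180


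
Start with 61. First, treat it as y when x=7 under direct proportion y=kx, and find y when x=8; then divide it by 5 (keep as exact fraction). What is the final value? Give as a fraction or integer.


Start with 61.
Step 1: Direct prop: k = (61)/7; new y = k*8 = 61*8/7 = 488/7
Step 2: Divide by 5: 488/7 / 5 = 488/35
Final result = 488/35

488/35


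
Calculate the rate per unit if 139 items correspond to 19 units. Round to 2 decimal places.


Total items = 139
Number of units = 19
Unit rate = 139 / 19
= 7.32 items per unit

7.32


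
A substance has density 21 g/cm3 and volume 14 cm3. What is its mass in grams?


Using mass = density * volume
Density = 21 g/cm3
Volume = 14 cm3
Mass = 21 * 14
= 294 g

294


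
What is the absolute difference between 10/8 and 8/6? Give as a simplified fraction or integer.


Simplify: 10/8 = 5/4 and 8/6 = 4/3
Find common denominator: LCD = 12
Convert: 15/12 and 16/12
Difference = |15 - 16|/12 = 1/12
Simplified = 1/12

1/12


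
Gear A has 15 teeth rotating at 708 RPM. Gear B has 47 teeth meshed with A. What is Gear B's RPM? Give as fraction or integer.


Gear ratio: teeth_A * RPM_A = teeth_B * RPM_B
15 * 708 = 47 * RPM_B
10620 = 47 * RPM_B
RPM_B = 10620 / 47
RPM_B = 10620/47

10620/47


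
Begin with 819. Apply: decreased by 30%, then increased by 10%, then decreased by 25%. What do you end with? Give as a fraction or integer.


Start: 819
Step 1: decrease by 30% => multiply by 70/100
  819 * 70/100 = 5733/10
Step 2: increase by 10% => multiply by 110/100
  5733/10 * 110/100 = 63063/100
Step 3: decrease by 25% => multiply by 75/100
  63063/100 * 75/100 = 189189/400
Final value = 189189/400

189189/400


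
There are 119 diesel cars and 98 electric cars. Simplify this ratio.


Find GCD(119, 98)
GCD = 7
Divide both by 7: 119/7 = 17, 98/7 = 14
Simplified ratio = 17:14

17:14


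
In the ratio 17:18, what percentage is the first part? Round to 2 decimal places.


Total parts = 17 + 18 = 35
First part fraction = 17/35
Percentage = (17/35) * 100
= 0.485714 * 100
= 48.57%

48.57


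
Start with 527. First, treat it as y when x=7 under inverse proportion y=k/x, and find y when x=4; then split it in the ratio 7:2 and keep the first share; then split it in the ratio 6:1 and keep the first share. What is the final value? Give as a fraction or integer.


Start with 527.
Step 1: Inverse prop: k = (527)*7; new y = k/4 = 527*7/4 = 3689/4
Step 2: Split 7:2, first share = 3689/4 * 7/9 = 25823/36
Step 3: Split 6:1, first share = 25823/36 * 6/7 = 3689/6
Final result = 3689/6

3689/6


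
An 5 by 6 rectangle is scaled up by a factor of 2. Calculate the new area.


Original dimensions: 5 x 6
Enlargement factor = 2
New width = 5 * 2 = 10
New height = 6 * 2 = 12
New area = 10 * 12 = 120

120


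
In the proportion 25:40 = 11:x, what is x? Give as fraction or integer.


Setting up: 25/40 = 11/x
Cross multiply: 25 * x = 40 * 11
25x = 440
x = 440/25
x = 88/5

88/5


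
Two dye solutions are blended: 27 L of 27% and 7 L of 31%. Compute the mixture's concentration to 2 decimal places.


Solute in mixture 1 = 27% of 27 L = 27*27/100 = 729/100 L
Solute in mixture 2 = 31% of 7 L = 7*31/100 = 217/100 L
Total solute = 729/100 + 217/100 = 473/50 L
Total volume = 27 + 7 = 34 L
Final concentration = 473/50/34 * 100 = 27.82%

27.82


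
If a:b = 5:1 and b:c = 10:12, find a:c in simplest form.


Given a:b = 5:1 and b:c = 10:12
Make b consistent. Multiply first ratio by 10: a:b = 50:10
Multiply second ratio by 1: b:c = 10:12
Now b = 10 in both, so a:b:c = 50:10:12
Therefore a:c = 50:12
Simplify by GCD: a:c = 25:6

25:6


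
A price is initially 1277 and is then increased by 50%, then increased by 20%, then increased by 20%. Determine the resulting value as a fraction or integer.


Start: 1277
Step 1: increase by 50% => multiply by 150/100
  1277 * 150/100 = 3831/2
Step 2: increase by 20% => multiply by 120/100
  3831/2 * 120/100 = 11493/5
Step 3: increase by 20% => multiply by 120/100
  11493/5 * 120/100 = 68958/25
Final value = 68958/25

68958/25


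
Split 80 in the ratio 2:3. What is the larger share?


Total parts = 2 + 3 = 5
Value per part = 80 / 5 = 16
First share = 2 * 16 = 32
Second share = 3 * 16 = 48
Larger share = 48

48


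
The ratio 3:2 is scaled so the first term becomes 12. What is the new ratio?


Original ratio: 3:2
First term target: 12
Scale factor = 12 / 3 = 4
Multiply second term: 2 * 4 = 8
Equivalent ratio = 12:8

12:8


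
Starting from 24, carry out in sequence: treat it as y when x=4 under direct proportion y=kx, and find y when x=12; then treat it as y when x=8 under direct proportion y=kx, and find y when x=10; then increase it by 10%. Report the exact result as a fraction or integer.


Start with 24.
Step 1: Direct prop: k = (24)/4; new y = k*12 = 24*12/4 = 72
Step 2: Direct prop: k = (72)/8; new y = k*10 = 72*10/8 = 90
Step 3: Increase by 10%: 90 * 110/100 = 99
Final result = 99

99


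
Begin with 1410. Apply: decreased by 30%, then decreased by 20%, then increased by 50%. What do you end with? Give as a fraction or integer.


Start: 1410
Step 1: decrease by 30% => multiply by 70/100
  1410 * 70/100 = 987
Step 2: decrease by 20% => multiply by 80/100
  987 * 80/100 = 3948/5
Step 3: increase by 50% => multiply by 150/100
  3948/5 * 150/100 = 5922/5
Final value = 5922/5

5922/5


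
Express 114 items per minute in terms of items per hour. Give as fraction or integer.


Converting from per minute to per hour
Rate = 114 items per minute
Multiply by 60: 114 * 60
= 6840 items per hour

6840


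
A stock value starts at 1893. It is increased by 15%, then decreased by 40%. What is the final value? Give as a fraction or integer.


Start: 1893
Step 1: increase by 15% => multiply by 115/100
  1893 * 115/100 = 43539/20
Step 2: decrease by 40% => multiply by 60/100
  43539/20 * 60/100 = 130617/100
Final value = 130617/100

130617/100


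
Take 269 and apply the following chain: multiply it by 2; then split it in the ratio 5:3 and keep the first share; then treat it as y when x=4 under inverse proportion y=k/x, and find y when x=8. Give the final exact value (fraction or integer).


Start with 269.
Step 1: Multiply by 2: 269 * 2 = 538
Step 2: Split 5:3, first share = 538 * 5/8 = 1345/4
Step 3: Inverse prop: k = (1345/4)*4; new y = k/8 = 1345/4*4/8 = 1345/8
Final result = 1345/8

1345/8


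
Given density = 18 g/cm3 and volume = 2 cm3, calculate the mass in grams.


Using mass = density * volume
Density = 18 g/cm3
Volume = 2 cm3
Mass = 18 * 2
= 36 g

36


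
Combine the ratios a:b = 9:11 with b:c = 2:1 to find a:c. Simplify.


Given a:b = 9:11 and b:c = 2:1
Make b consistent. Multiply first ratio by 2: a:b = 18:22
Multiply second ratio by 11: b:c = 22:11
Now b = 22 in both, so a:b:c = 18:22:11
Therefore a:c = 18:11
Simplify by GCD: a:c = 18:11

18:11


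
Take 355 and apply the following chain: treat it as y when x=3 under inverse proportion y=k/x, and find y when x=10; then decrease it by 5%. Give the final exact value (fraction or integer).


Start with 355.
Step 1: Inverse prop: k = (355)*3; new y = k/10 = 355*3/10 = 213/2
Step 2: Decrease by 5%: 213/2 * 95/100 = 4047/40
Final result = 4047/40

4047/40


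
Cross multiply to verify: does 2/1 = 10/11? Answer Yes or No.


Cross multiply to check 2/1 = 10/11
Left cross product: 2 * 11 = 22
Right cross product: 1 * 10 = 10
22 != 10
Not equal, so proportions differ => No

No


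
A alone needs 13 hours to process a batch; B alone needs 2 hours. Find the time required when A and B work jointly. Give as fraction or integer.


Rate of A = 1/13 job per hour
Rate of B = 1/2 job per hour
Combined rate = 1/13 + 1/2
Find common denominator: (2 + 13)/(13*2) = 15/26
Combined rate = 15/26 job per hour
Time together = 1 / (15/26) = 26/15 hours

26/15


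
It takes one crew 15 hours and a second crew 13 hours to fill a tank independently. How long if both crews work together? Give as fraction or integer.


Rate of A = 1/15 job per hour
Rate of B = 1/13 job per hour
Combined rate = 1/15 + 1/13
Find common denominator: (13 + 15)/(15*13) = 28/195
Combined rate = 28/195 job per hour
Time together = 1 / (28/195) = 195/28 hours

195/28


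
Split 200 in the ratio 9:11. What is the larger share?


Total parts = 9 + 11 = 20
Value per part = 200 / 20 = 10
First share = 9 * 10 = 90
Second share = 11 * 10 = 110
Larger share = 110

110


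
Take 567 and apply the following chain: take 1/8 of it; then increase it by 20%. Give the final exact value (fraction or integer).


Start with 567.
Step 1: Take 1/8: 567 * 1/8 = 567/8
Step 2: Increase by 20%: 567/8 * 120/100 = 1701/20
Final result = 1701/20

1701/20


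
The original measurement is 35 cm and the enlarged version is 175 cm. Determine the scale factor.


Original length = 35 cm
Scaled length = 175 cm
Scale factor = 175 / 35
= 5

5


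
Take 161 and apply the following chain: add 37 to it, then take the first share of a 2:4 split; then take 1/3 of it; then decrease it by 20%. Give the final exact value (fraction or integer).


Start with 161.
Step 1: Add 37: 161+37=198; split 2:4 first = 198*2/6 = 66
Step 2: Take 1/3: 66 * 1/3 = 22
Step 3: Decrease by 20%: 22 * 80/100 = 88/5
Final result = 88/5

88/5


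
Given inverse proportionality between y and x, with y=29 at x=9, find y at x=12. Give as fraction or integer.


Inverse proportion: y = k/x
Find k: k = 9 * 29 = 261
Compute y at x=12: y = 261/12
y = 87/4

87/4


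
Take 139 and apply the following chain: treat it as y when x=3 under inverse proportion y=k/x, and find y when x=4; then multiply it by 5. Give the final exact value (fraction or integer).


Start with 139.
Step 1: Inverse prop: k = (139)*3; new y = k/4 = 139*3/4 = 417/4
Step 2: Multiply by 5: 417/4 * 5 = 2085/4
Final result = 2085/4

2085/4


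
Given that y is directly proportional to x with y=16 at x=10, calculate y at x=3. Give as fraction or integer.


Direct proportion: y = kx
Find k: k = 16/10 = 8/5
Compute y at x=3: y = 8/5 * 3
y = 24/5

24/5


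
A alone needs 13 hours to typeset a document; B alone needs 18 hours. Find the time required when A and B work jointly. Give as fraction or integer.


Rate of A = 1/13 job per hour
Rate of B = 1/18 job per hour
Combined rate = 1/13 + 1/18
Find common denominator: (18 + 13)/(13*18) = 31/234
Combined rate = 31/234 job per hour
Time together = 1 / (31/234) = 234/31 hours

234/31


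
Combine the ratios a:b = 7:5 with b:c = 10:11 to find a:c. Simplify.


Given a:b = 7:5 and b:c = 10:11
Make b consistent. Multiply first ratio by 10: a:b = 70:50
Multiply second ratio by 5: b:c = 50:55
Now b = 50 in both, so a:b:c = 70:50:55
Therefore a:c = 70:55
Simplify by GCD: a:c = 14:11

14:11


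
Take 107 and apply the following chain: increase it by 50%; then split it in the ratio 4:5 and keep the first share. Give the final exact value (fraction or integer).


Start with 107.
Step 1: Increase by 50%: 107 * 150/100 = 321/2
Step 2: Split 4:5, first share = 321/2 * 4/9 = 214/3
Final result = 214/3

214/3


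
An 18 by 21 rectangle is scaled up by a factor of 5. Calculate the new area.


Original dimensions: 18 x 21
Enlargement factor = 5
New width = 18 * 5 = 90
New height = 21 * 5 = 105
New area = 90 * 105 = 9450

9450


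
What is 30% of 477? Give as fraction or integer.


Compute 30% of 477
Convert percentage: 30% = 30/100
Multiply: 477 * 30/100
= 14310/100
= 1431/10

1431/10


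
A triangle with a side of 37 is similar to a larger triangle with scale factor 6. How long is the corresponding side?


Similar triangles have proportional sides
Scale factor = 6
Smaller side = 37
Corresponding larger side = 37 * 6
= 222

222


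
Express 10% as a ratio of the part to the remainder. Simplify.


Part = 10%, Remainder = 90%
Ratio = 10:90
GCD(10, 90) = 10
Simplify: 1:9 = 1:9

1:9


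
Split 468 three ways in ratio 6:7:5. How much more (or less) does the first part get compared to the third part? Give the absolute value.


Total parts = 6 + 7 + 5 = 18
Value per part = 468 / 18 = 26
Shares: 6*26=156, 7*26=182, 5*26=130
First share = 156, third share = 130
Difference = |156 - 130| = 26

26


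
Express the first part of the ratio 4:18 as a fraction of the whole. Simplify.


Total parts = 4 + 18 = 22
First part fraction = 4/22
Simplify: 4/22 = 2/11

2/11


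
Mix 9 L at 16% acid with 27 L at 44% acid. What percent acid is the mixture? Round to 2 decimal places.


Solute in mixture 1 = 16% of 9 L = 9*16/100 = 36/25 L
Solute in mixture 2 = 44% of 27 L = 27*44/100 = 297/25 L
Total solute = 36/25 + 297/25 = 333/25 L
Total volume = 9 + 27 = 36 L
Final concentration = 333/25/36 * 100 = 37.00%

37.00


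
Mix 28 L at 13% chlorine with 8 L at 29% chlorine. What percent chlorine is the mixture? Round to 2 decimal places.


Solute in mixture 1 = 13% of 28 L = 28*13/100 = 91/25 L
Solute in mixture 2 = 29% of 8 L = 8*29/100 = 58/25 L
Total solute = 91/25 + 58/25 = 149/25 L
Total volume = 28 + 8 = 36 L
Final concentration = 149/25/36 * 100 = 16.56%

16.56


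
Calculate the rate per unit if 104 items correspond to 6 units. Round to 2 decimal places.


Total items = 104
Number of units = 6
Unit rate = 104 / 6
= 17.33 items per unit

17.33


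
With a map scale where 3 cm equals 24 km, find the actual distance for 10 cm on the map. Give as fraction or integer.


Map scale: 3 cm = 24 km
Measured distance on map = 10 cm
Set up proportion: 10 * 24 / 3
= 240 / 3
= 80 km

80


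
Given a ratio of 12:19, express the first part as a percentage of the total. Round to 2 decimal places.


Total parts = 12 + 19 = 31
First part fraction = 12/31
Percentage = (12/31) * 100
= 0.387097 * 100
= 38.71%

38.71


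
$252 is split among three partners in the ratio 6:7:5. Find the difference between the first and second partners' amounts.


Total parts = 6 + 7 + 5 = 18
Value per part = 252 / 18 = 14
Shares: 6*14=84, 7*14=98, 5*14=70
First share = 84, second share = 98
Difference = |84 - 98| = 14

14


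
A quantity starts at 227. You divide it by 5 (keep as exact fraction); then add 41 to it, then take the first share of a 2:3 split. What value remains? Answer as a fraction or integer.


Start with 227.
Step 1: Divide by 5: 227 / 5 = 227/5
Step 2: Add 41: 227/5+41=432/5; split 2:3 first = 432/5*2/5 = 864/25
Final result = 864/25

864/25


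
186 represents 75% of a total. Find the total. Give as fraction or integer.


Given: 186 is 75% of the whole
Set up: 186 = 75/100 * whole
whole = 186 * 100 / 75
whole = 18600 / 75
whole = 248

248


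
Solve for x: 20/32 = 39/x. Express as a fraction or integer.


Setting up: 20/32 = 39/x
Cross multiply: 20 * x = 32 * 39
20x = 1248
x = 1248/20
x = 312/5

312/5


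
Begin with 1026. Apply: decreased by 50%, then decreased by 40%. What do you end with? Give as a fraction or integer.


Start: 1026
Step 1: decrease by 50% => multiply by 50/100
  1026 * 50/100 = 513
Step 2: decrease by 40% => multiply by 60/100
  513 * 60/100 = 1539/5
Final value = 1539/5

1539/5
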